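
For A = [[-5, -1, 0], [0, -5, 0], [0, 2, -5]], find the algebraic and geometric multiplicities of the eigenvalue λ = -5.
The characteristic polynomial is (x + 5)^3, so the factor x + 5 appears with exponent 3: the algebraic multiplicity is 3.

rank(A + 5I) = 1, so the eigenspace has dimension 3 - 1 = 2: the geometric multiplicity is 2.

Since 2 < 3, A is not diagonalizable.

algebraic multiplicity 3, geometric multiplicity 2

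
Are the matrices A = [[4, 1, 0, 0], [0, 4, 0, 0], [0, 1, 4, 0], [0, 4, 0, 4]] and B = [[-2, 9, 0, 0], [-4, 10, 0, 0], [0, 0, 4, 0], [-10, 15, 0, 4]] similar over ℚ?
Two matrices over a field are similar if and only if they have the same invariant factors.

Both A and B have characteristic polynomial (x - 4)^4 and minimal polynomial (x - 4)^2. Computing further, both have invariant factors x - 4, x - 4, (x - 4)^2. Hence A and B are similar.

Yes.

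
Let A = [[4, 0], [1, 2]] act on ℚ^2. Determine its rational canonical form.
R = [[0, -8], [1, 6]]

The invariant factors of A (the non-unit diagonal entries of the Smith normal form of xI - A over ℚ[x]) are (x - 4)(x - 2), each dividing the next. The characteristic polynomial is their product, (x - 4)(x - 2).

The rational canonical form is the block-diagonal matrix of companion matrices C(f_i):
R = [[0, -8], [1, 6]].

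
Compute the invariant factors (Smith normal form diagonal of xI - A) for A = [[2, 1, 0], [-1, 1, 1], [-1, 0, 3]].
The Jordan structure of A has elementary divisors (x - 2)^3. Arranging the block sizes at each eigenvalue in decreasing order and taking row products gives the invariant factors.

Invariant factors (smallest first, each dividing the next): (x - 2)^3.

Check: the last factor (x - 2)^3 is the minimal polynomial, and the product (x - 2)^3 is the characteristic polynomial.

(x - 2)^3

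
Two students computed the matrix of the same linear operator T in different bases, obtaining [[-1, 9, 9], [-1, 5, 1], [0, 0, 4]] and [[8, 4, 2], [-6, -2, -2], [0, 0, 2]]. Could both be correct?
Both have characteristic polynomial (x - 4)(x - 2)^2, but the minimal polynomial of A is (x - 4)(x - 2)^2 while the minimal polynomial of B is (x - 4)(x - 2). The minimal polynomial is a similarity invariant, so A and B are not similar.

No.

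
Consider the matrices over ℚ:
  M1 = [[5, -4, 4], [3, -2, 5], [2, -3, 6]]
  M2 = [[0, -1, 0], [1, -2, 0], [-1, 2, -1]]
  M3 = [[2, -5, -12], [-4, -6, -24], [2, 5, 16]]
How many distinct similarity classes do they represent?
Characteristic polynomials: χ_{M1} = (x - 3)^3, χ_{M2} = (x + 1)^3, χ_{M3} = (x - 4)^3.

{M1}: invariant factors (x - 3)^3.

{M2}: invariant factors (x + 1)^3.

{M3}: invariant factors x - 4, (x - 4)^2.

Matrices are similar if and only if their invariant-factor lists agree; the partition into similarity classes is {M1}, {M2}, {M3}.

3 classes: {M1}, {M2}, {M3}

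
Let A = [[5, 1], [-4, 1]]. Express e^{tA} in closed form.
A has Jordan form J = [[3, 1], [0, 3]] with A = PJP^{-1}, so e^{tA} = P e^{tJ} P^{-1}.

For a Jordan block J_k(λ), e^{tJ_k(λ)} = e^{λt} · (I + tN + t^2 N^2/2! + ... + t^{k-1} N^{k-1}/(k-1)!) where N is the nilpotent superdiagonal part.

Assembling the blocks and conjugating back gives the entries of e^{tA} as shown above.

e^{tA} = [[(2*t + 1)*e^{3*t}, t*e^{3*t}], [-4*t*e^{3*t}, (1 - 2*t)*e^{3*t}]]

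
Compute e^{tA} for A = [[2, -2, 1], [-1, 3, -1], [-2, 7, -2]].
e^{tA} = [[(t^2/2 + t + 1)*e^{t}, t*(t - 4)*e^{t}/2, t*e^{t}], [t*(-t - 2)*e^{t}/2, (-t^2 + 4*t + 2)*e^{t}/2, -t*e^{t}], [t*(-3*t - 4)*e^{t}/2, t*(14 - 3*t)*e^{t}/2, (1 - 3*t)*e^{t}]]

A has Jordan form J = [[1, 1, 0], [0, 1, 1], [0, 0, 1]] with A = PJP^{-1}, so e^{tA} = P e^{tJ} P^{-1}.

For a Jordan block J_k(λ), e^{tJ_k(λ)} = e^{λt} · (I + tN + t^2 N^2/2! + ... + t^{k-1} N^{k-1}/(k-1)!) where N is the nilpotent superdiagonal part.

Assembling the blocks and conjugating back gives the entries of e^{tA} as shown above.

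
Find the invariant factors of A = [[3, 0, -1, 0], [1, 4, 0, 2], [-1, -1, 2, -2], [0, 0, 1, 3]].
The Jordan structure of A has elementary divisors (x - 3)^3, (x - 3). Arranging the block sizes at each eigenvalue in decreasing order and taking row products gives the invariant factors.

Invariant factors (smallest first, each dividing the next): x - 3, (x - 3)^3.

Check: the last factor (x - 3)^3 is the minimal polynomial, and the product (x - 3)^4 is the characteristic polynomial.

x - 3, (x - 3)^3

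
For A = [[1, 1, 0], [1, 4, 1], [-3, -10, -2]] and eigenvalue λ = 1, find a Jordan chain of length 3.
v_1 = [[1, -1, 3]]^T, v_2 = [[-1, 1, -2]]^T, v_3 = [[1, 0, -1]]^T

We seek v_1 ∈ ker((A - I)^3) \ ker((A - I)^2), then set v_{i+1} = (A - I) v_i.

One such chain is v_1 = [[1, -1, 3]]^T, v_2 = [[-1, 1, -2]]^T, v_3 = [[1, 0, -1]]^T. Check: (A - I) v_3 = [[0, 0, 0]]^T = 0.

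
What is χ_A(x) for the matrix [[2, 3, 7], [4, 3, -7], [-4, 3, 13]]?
χ_A(x) = (x - 6)^3

xI - A = [[x - 2, -3, -7], [-4, x - 3, 7], [4, -3, x - 13]].

Expanding det(xI - A) along the first row:
det(xI - A) = + (x - 2)·det([[x - 3, 7], [-3, x - 13]]) - (-3)·det([[-4, 7], [4, x - 13]]) + (-7)·det([[-4, x - 3], [4, -3]]).

Evaluating gives χ_A(x) = x^3 - 18x^2 + 108x - 216 = (x - 6)^3.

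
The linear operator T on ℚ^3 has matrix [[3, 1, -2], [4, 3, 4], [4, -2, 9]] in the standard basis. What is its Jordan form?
The characteristic polynomial is det(xI - A) = (x - 5)^3, so the eigenvalues are 5 (algebraic multiplicity 3).

For λ = 5: rank(A - 5I) = 1, rank((A - 5I)^2) = 0. The eigenspace has dimension 3 - 1 = 2, so there are 2 Jordan blocks; the rank sequence gives block sizes [2, 1].

Assembling the blocks gives the Jordan form J above.

J = [[5, 1, 0], [0, 5, 0], [0, 0, 5]]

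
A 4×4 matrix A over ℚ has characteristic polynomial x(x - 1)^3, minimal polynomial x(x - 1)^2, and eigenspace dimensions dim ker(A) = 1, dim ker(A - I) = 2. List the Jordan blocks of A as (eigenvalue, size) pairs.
Jordan blocks: (0, 1), (1, 2), (1, 1)

λ = 0: algebraic multiplicity 1 (exponent in χ_A), largest block size 1 (exponent in m_A), 1 block (geometric multiplicity). This forces block sizes [1].
λ = 1: algebraic multiplicity 3 (exponent in χ_A), largest block size 2 (exponent in m_A), 2 blocks (geometric multiplicity). These force block sizes [2, 1].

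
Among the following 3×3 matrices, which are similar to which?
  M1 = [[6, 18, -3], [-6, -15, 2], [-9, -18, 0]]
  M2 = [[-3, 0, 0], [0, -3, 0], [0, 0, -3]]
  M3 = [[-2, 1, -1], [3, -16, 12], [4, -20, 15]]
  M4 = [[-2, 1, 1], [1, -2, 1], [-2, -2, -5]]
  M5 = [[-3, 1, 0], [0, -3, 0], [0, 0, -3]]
3 classes: {M1, M4, M5}, {M2}, {M3}

Characteristic polynomials: χ_{M1} = (x + 3)^3, χ_{M2} = (x + 3)^3, χ_{M3} = (x + 1)^3, χ_{M4} = (x + 3)^3, χ_{M5} = (x + 3)^3.

{M1, M4, M5}: invariant factors x + 3, (x + 3)^2.

{M2}: invariant factors x + 3, x + 3, x + 3.

{M3}: invariant factors (x + 1)^3.

Matrices are similar if and only if their invariant-factor lists agree; the partition into similarity classes is {M1, M4, M5}, {M2}, {M3}.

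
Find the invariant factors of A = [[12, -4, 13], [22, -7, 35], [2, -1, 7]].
The Jordan structure of A has elementary divisors (x - 4)^3. Arranging the block sizes at each eigenvalue in decreasing order and taking row products gives the invariant factors.

Invariant factors (smallest first, each dividing the next): (x - 4)^3.

Check: the last factor (x - 4)^3 is the minimal polynomial, and the product (x - 4)^3 is the characteristic polynomial.

(x - 4)^3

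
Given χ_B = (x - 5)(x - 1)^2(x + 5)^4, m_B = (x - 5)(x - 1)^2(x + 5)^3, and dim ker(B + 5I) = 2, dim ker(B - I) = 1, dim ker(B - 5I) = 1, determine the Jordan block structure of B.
Jordan blocks: (-5, 3), (-5, 1), (1, 2), (5, 1)

λ = -5: algebraic multiplicity 4 (exponent in χ_B), largest block size 3 (exponent in m_B), 2 blocks (geometric multiplicity). These force block sizes [3, 1].
λ = 1: algebraic multiplicity 2 (exponent in χ_B), largest block size 2 (exponent in m_B), 1 block (geometric multiplicity). This forces block sizes [2].
λ = 5: algebraic multiplicity 1 (exponent in χ_B), largest block size 1 (exponent in m_B), 1 block (geometric multiplicity). This forces block sizes [1].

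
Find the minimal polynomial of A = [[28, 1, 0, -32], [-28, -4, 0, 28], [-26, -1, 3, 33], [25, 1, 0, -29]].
The characteristic polynomial factors as (x - 3)^2(x + 4)^2. The minimal polynomial is ∏(x - λ)^{k_λ} where k_λ is the size of the largest Jordan block at λ.

For λ = -4: rank(A + 4I) = 3, and the largest Jordan block has size 2 (the smallest k with rank((A + 4I)^k) = rank((A + 4I)^(k+1))).
For λ = 3: rank(A - 3I) = 3, and the largest Jordan block has size 2 (the smallest k with rank((A - 3I)^k) = rank((A - 3I)^(k+1))).

So m_A(x) = (x - 3)^2(x + 4)^2.

m_A(x) = (x - 3)^2(x + 4)^2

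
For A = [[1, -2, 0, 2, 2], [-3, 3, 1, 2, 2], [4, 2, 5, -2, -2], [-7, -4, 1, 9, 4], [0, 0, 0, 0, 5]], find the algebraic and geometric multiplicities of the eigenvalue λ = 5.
algebraic multiplicity 4, geometric multiplicity 3

The characteristic polynomial is (x - 5)^4(x - 3), so the factor x - 5 appears with exponent 4: the algebraic multiplicity is 4.

rank(A - 5I) = 2, so the eigenspace has dimension 5 - 2 = 3: the geometric multiplicity is 3.

Since 3 < 4, A is not diagonalizable.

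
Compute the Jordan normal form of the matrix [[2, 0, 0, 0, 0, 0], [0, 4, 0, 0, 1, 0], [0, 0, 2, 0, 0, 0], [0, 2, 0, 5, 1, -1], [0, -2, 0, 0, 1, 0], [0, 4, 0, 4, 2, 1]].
J = [[2, 0, 0, 0, 0, 0], [0, 2, 0, 0, 0, 0], [0, 0, 2, 0, 0, 0], [0, 0, 0, 3, 1, 0], [0, 0, 0, 0, 3, 0], [0, 0, 0, 0, 0, 3]]

The characteristic polynomial is det(xI - A) = (x - 3)^3(x - 2)^3, so the eigenvalues are 2 (algebraic multiplicity 3), 3 (algebraic multiplicity 3).

For λ = 2: rank(A - 2I) = 3. The eigenspace has dimension 6 - 3 = 3, so there are 3 Jordan blocks; the rank sequence gives block sizes [1, 1, 1].

For λ = 3: rank(A - 3I) = 4, rank((A - 3I)^2) = 3. The eigenspace has dimension 6 - 4 = 2, so there are 2 Jordan blocks; the rank sequence gives block sizes [2, 1].

Assembling the blocks gives the Jordan form J above.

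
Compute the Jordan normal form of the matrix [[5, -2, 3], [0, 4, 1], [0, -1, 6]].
J = [[5, 1, 0], [0, 5, 1], [0, 0, 5]]

The characteristic polynomial is det(xI - A) = (x - 5)^3, so the eigenvalues are 5 (algebraic multiplicity 3).

For λ = 5: rank(A - 5I) = 2, rank((A - 5I)^2) = 1, rank((A - 5I)^3) = 0. The eigenspace has dimension 3 - 2 = 1, so there is 1 Jordan block; the rank sequence gives block sizes [3].

Assembling the blocks gives the Jordan form J above.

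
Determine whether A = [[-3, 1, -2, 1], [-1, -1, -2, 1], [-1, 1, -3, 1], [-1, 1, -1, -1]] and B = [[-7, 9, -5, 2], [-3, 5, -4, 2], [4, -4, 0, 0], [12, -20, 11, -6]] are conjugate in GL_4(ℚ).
Two matrices over a field are similar if and only if they have the same invariant factors.

Both A and B have characteristic polynomial (x + 2)^4 and minimal polynomial (x + 2)^3. Computing further, both have invariant factors x + 2, (x + 2)^3. Hence A and B are similar.

Yes.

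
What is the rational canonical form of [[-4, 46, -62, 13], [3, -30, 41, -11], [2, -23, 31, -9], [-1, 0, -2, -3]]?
R = [[0, 5, 0, 0], [1, -3, 0, 0], [0, 0, 0, 5], [0, 0, 1, -3]]

The invariant factors of A (the non-unit diagonal entries of the Smith normal form of xI - A over ℚ[x]) are x^2 + 3x - 5, x^2 + 3x - 5, each dividing the next. The characteristic polynomial is their product, (x^2 + 3x - 5)^2.

The rational canonical form is the block-diagonal matrix of companion matrices C(f_i):
R = [[0, 5, 0, 0], [1, -3, 0, 0], [0, 0, 0, 5], [0, 0, 1, -3]].

Note the characteristic polynomial does not split into linear factors over ℚ, so A has no Jordan form over ℚ; the rational canonical form exists over any field.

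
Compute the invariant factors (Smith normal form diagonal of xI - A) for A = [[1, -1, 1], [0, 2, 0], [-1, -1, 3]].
x - 2, (x - 2)^2

The Jordan structure of A has elementary divisors (x - 2)^2, (x - 2). Arranging the block sizes at each eigenvalue in decreasing order and taking row products gives the invariant factors.

Invariant factors (smallest first, each dividing the next): x - 2, (x - 2)^2.

Check: the last factor (x - 2)^2 is the minimal polynomial, and the product (x - 2)^3 is the characteristic polynomial.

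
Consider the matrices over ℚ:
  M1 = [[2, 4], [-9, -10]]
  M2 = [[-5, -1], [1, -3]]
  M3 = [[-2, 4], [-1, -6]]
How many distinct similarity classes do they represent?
Characteristic polynomials: χ_{M1} = (x + 4)^2, χ_{M2} = (x + 4)^2, χ_{M3} = (x + 4)^2.

{M1, M2, M3}: invariant factors (x + 4)^2.

Matrices are similar if and only if their invariant-factor lists agree; the partition into similarity classes is {M1, M2, M3}.

1 class: {M1, M2, M3}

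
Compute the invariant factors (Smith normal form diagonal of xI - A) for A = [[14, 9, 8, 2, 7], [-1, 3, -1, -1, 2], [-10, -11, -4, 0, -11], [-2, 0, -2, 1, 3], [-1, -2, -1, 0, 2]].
(x - 6)(x - 3)^2(x - 2)^2

The Jordan structure of A has elementary divisors (x - 2)^2, (x - 3)^2, (x - 6). Arranging the block sizes at each eigenvalue in decreasing order and taking row products gives the invariant factors.

Invariant factors (smallest first, each dividing the next): (x - 6)(x - 3)^2(x - 2)^2.

Check: the last factor (x - 6)(x - 3)^2(x - 2)^2 is the minimal polynomial, and the product (x - 6)(x - 3)^2(x - 2)^2 is the characteristic polynomial.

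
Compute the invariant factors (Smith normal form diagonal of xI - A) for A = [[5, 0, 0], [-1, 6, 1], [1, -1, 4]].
The Jordan structure of A has elementary divisors (x - 5)^2, (x - 5). Arranging the block sizes at each eigenvalue in decreasing order and taking row products gives the invariant factors.

Invariant factors (smallest first, each dividing the next): x - 5, (x - 5)^2.

Check: the last factor (x - 5)^2 is the minimal polynomial, and the product (x - 5)^3 is the characteristic polynomial.

x - 5, (x - 5)^2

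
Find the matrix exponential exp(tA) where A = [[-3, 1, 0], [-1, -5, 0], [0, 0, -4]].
A has Jordan form J = [[-4, 1, 0], [0, -4, 0], [0, 0, -4]] with A = PJP^{-1}, so e^{tA} = P e^{tJ} P^{-1}.

For a Jordan block J_k(λ), e^{tJ_k(λ)} = e^{λt} · (I + tN + t^2 N^2/2! + ... + t^{k-1} N^{k-1}/(k-1)!) where N is the nilpotent superdiagonal part.

Assembling the blocks and conjugating back gives the entries of e^{tA} as shown above.

e^{tA} = [[(t + 1)*e^{-4*t}, t*e^{-4*t}, 0], [-t*e^{-4*t}, (1 - t)*e^{-4*t}, 0], [0, 0, e^{-4*t}]]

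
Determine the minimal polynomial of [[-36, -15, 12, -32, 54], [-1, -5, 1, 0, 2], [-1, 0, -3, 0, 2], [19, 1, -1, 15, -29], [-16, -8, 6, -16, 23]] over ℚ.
The characteristic polynomial factors as (x - 3)^2(x + 4)^3. The minimal polynomial is ∏(x - λ)^{k_λ} where k_λ is the size of the largest Jordan block at λ.

For λ = -4: rank(A + 4I) = 4, and the largest Jordan block has size 3 (the smallest k with rank((A + 4I)^k) = rank((A + 4I)^(k+1))).
For λ = 3: rank(A - 3I) = 4, and the largest Jordan block has size 2 (the smallest k with rank((A - 3I)^k) = rank((A - 3I)^(k+1))).

So m_A(x) = (x - 3)^2(x + 4)^3.

m_A(x) = (x - 3)^2(x + 4)^3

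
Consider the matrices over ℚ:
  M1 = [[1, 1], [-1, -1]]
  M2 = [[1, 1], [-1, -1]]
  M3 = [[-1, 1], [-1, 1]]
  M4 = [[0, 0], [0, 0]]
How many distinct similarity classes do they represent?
Characteristic polynomials: χ_{M1} = x^2, χ_{M2} = x^2, χ_{M3} = x^2, χ_{M4} = x^2.

{M1, M2, M3}: invariant factors x^2.

{M4}: invariant factors x, x.

Matrices are similar if and only if their invariant-factor lists agree; the partition into similarity classes is {M1, M2, M3}, {M4}.

2 classes: {M1, M2, M3}, {M4}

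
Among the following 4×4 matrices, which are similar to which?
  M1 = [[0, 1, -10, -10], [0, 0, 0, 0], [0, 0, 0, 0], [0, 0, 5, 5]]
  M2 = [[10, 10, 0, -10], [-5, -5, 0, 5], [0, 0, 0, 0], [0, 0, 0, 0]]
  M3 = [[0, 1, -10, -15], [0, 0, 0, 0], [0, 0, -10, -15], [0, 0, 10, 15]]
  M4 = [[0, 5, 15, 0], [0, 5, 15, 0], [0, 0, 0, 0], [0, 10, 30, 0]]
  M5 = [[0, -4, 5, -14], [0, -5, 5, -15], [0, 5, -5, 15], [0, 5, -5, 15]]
Characteristic polynomials: χ_{M1} = x^3(x - 5), χ_{M2} = x^3(x - 5), χ_{M3} = x^3(x - 5), χ_{M4} = x^3(x - 5), χ_{M5} = x^3(x - 5).

{M1, M3, M5}: invariant factors x, x^2(x - 5).

{M2, M4}: invariant factors x, x, x(x - 5).

Matrices are similar if and only if their invariant-factor lists agree; the partition into similarity classes is {M1, M3, M5}, {M2, M4}.

2 classes: {M1, M3, M5}, {M2, M4}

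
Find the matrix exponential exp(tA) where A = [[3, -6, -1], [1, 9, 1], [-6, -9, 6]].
e^{tA} = [[(9*t^2 - 6*t + 2)*e^{6*t}/2, 3*t*(3*t - 4)*e^{6*t}/2, t*(-3*t - 2)*e^{6*t}/2], [t*(1 - 3*t)*e^{6*t}, (-3*t^2 + 3*t + 1)*e^{6*t}, t*(t + 1)*e^{6*t}], [3*t*(3*t - 4)*e^{6*t}/2, 9*t*(t - 2)*e^{6*t}/2, (2 - 3*t^2)*e^{6*t}/2]]

A has Jordan form J = [[6, 1, 0], [0, 6, 1], [0, 0, 6]] with A = PJP^{-1}, so e^{tA} = P e^{tJ} P^{-1}.

For a Jordan block J_k(λ), e^{tJ_k(λ)} = e^{λt} · (I + tN + t^2 N^2/2! + ... + t^{k-1} N^{k-1}/(k-1)!) where N is the nilpotent superdiagonal part.

Assembling the blocks and conjugating back gives the entries of e^{tA} as shown above.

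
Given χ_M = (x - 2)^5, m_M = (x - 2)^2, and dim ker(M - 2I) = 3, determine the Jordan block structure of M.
Jordan blocks: (2, 2), (2, 2), (2, 1)

λ = 2: algebraic multiplicity 5 (exponent in χ_M), largest block size 2 (exponent in m_M), 3 blocks (geometric multiplicity). These force block sizes [2, 2, 1].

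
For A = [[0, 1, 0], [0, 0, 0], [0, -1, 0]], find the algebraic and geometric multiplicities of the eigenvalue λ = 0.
algebraic multiplicity 3, geometric multiplicity 2

The characteristic polynomial is x^3, so the factor x appears with exponent 3: the algebraic multiplicity is 3.

rank(A) = 1, so the eigenspace has dimension 3 - 1 = 2: the geometric multiplicity is 2.

Since 2 < 3, A is not diagonalizable.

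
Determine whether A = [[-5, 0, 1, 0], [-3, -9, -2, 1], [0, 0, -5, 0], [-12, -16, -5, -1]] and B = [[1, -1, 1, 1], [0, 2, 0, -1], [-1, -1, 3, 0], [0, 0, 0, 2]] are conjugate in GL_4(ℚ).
No.

trace(A) = -20 but trace(B) = 8. The trace is a similarity invariant, so A and B are not similar.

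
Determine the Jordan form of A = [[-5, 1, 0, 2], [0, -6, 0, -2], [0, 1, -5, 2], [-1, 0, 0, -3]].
The characteristic polynomial is det(xI - A) = (x + 4)(x + 5)^3, so the eigenvalues are -5 (algebraic multiplicity 3), -4 (algebraic multiplicity 1).

For λ = -5: rank(A + 5I) = 2, rank((A + 5I)^2) = 1. The eigenspace has dimension 4 - 2 = 2, so there are 2 Jordan blocks; the rank sequence gives block sizes [2, 1].

For λ = -4: algebraic multiplicity 1 gives one 1×1 block.

Assembling the blocks gives the Jordan form J above.

J = [[-5, 1, 0, 0], [0, -5, 0, 0], [0, 0, -5, 0], [0, 0, 0, -4]]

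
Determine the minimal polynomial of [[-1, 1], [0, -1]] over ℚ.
m_A(x) = (x + 1)^2

The characteristic polynomial factors as (x + 1)^2. The minimal polynomial is ∏(x - λ)^{k_λ} where k_λ is the size of the largest Jordan block at λ.

For λ = -1: rank(A + I) = 1, and the largest Jordan block has size 2 (the smallest k with rank((A + I)^k) = rank((A + I)^(k+1))).

So m_A(x) = (x + 1)^2.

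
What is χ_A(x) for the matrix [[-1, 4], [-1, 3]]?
xI - A = [[x + 1, -4], [1, x - 3]].

Expanding det(xI - A) along the first row:
det(xI - A) = + (x + 1)·det([[x - 3]]) - (-4)·det([[1]]).

Evaluating gives χ_A(x) = x^2 - 2x + 1 = (x - 1)^2.

χ_A(x) = (x - 1)^2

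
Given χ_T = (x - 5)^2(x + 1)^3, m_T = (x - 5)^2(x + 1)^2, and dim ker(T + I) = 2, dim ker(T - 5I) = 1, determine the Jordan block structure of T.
λ = -1: algebraic multiplicity 3 (exponent in χ_T), largest block size 2 (exponent in m_T), 2 blocks (geometric multiplicity). These force block sizes [2, 1].
λ = 5: algebraic multiplicity 2 (exponent in χ_T), largest block size 2 (exponent in m_T), 1 block (geometric multiplicity). This forces block sizes [2].

Jordan blocks: (-1, 2), (-1, 1), (5, 2)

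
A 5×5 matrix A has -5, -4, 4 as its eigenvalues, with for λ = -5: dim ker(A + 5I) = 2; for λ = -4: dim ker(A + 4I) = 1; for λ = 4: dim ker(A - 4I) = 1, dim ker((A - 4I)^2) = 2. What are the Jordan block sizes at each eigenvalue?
Jordan blocks: (-5, 1), (-5, 1), (-4, 1), (4, 2)

λ = -5: successive nullity increments [2] count blocks of size ≥ k; block sizes are [1, 1].
λ = -4: successive nullity increments [1] count blocks of size ≥ k; block sizes are [1].
λ = 4: successive nullity increments [1, 1] count blocks of size ≥ k; block sizes are [2].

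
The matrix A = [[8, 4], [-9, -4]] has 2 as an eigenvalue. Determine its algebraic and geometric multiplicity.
algebraic multiplicity 2, geometric multiplicity 1

The characteristic polynomial is (x - 2)^2, so the factor x - 2 appears with exponent 2: the algebraic multiplicity is 2.

rank(A - 2I) = 1, so the eigenspace has dimension 2 - 1 = 1: the geometric multiplicity is 1.

Since 1 < 2, A is not diagonalizable.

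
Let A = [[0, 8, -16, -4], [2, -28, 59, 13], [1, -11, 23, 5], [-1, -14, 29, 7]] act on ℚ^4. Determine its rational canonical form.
R = [[0, 0, 0, 4], [1, 0, 0, 4], [0, 1, 0, -3], [0, 0, 1, 2]]

The invariant factors of A (the non-unit diagonal entries of the Smith normal form of xI - A over ℚ[x]) are (x - 2)(x^3 + 3x + 2), each dividing the next. The characteristic polynomial is their product, (x - 2)(x^3 + 3x + 2).

The rational canonical form is the block-diagonal matrix of companion matrices C(f_i):
R = [[0, 0, 0, 4], [1, 0, 0, 4], [0, 1, 0, -3], [0, 0, 1, 2]].

Note the characteristic polynomial does not split into linear factors over ℚ, so A has no Jordan form over ℚ; the rational canonical form exists over any field.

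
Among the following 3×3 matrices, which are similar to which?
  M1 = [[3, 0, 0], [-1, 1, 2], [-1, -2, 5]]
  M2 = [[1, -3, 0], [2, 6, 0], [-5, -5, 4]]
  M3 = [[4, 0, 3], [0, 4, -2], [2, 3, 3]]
Characteristic polynomials: χ_{M1} = (x - 3)^3, χ_{M2} = (x - 4)^2(x - 3), χ_{M3} = (x - 4)^2(x - 3).

{M1}: invariant factors x - 3, (x - 3)^2.

{M2}: invariant factors x - 4, (x - 4)(x - 3).

{M3}: invariant factors (x - 4)^2(x - 3).

Matrices are similar if and only if their invariant-factor lists agree; the partition into similarity classes is {M1}, {M2}, {M3}.

3 classes: {M1}, {M2}, {M3}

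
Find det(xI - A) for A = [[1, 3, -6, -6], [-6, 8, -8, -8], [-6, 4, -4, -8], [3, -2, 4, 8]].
xI - A = [[x - 1, -3, 6, 6], [6, x - 8, 8, 8], [6, -4, x + 4, 8], [-3, 2, -4, x - 8]].

Expanding det(xI - A) along the first row:
det(xI - A) = + (x - 1)·det([[x - 8, 8, 8], [-4, x + 4, 8], [2, -4, x - 8]]) - (-3)·det([[6, 8, 8], [6, x + 4, 8], [-3, -4, x - 8]]) + (6)·det([[6, x - 8, 8], [6, -4, 8], [-3, 2, x - 8]]) - (6)·det([[6, x - 8, 8], [6, -4, x + 4], [-3, 2, -4]]).

Evaluating gives χ_A(x) = x^4 - 13x^3 + 60x^2 - 112x + 64 = (x - 4)^3(x - 1).

χ_A(x) = (x - 4)^3(x - 1)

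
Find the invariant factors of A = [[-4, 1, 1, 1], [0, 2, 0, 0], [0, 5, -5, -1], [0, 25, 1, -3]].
x + 4, (x - 2)(x + 4)^2

The Jordan structure of A has elementary divisors (x + 4)^2, (x + 4), (x - 2). Arranging the block sizes at each eigenvalue in decreasing order and taking row products gives the invariant factors.

Invariant factors (smallest first, each dividing the next): x + 4, (x - 2)(x + 4)^2.

Check: the last factor (x - 2)(x + 4)^2 is the minimal polynomial, and the product (x - 2)(x + 4)^3 is the characteristic polynomial.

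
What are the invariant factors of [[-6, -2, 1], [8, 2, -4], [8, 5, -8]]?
(x + 4)^3

The Jordan structure of A has elementary divisors (x + 4)^3. Arranging the block sizes at each eigenvalue in decreasing order and taking row products gives the invariant factors.

Invariant factors (smallest first, each dividing the next): (x + 4)^3.

Check: the last factor (x + 4)^3 is the minimal polynomial, and the product (x + 4)^3 is the characteristic polynomial.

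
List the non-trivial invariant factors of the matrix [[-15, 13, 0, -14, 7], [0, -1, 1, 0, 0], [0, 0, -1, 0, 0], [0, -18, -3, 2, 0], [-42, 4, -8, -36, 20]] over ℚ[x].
(x - 6)(x - 2)(x + 1)^3

The Jordan structure of A has elementary divisors (x + 1)^3, (x - 2), (x - 6). Arranging the block sizes at each eigenvalue in decreasing order and taking row products gives the invariant factors.

Invariant factors (smallest first, each dividing the next): (x - 6)(x - 2)(x + 1)^3.

Check: the last factor (x - 6)(x - 2)(x + 1)^3 is the minimal polynomial, and the product (x - 6)(x - 2)(x + 1)^3 is the characteristic polynomial.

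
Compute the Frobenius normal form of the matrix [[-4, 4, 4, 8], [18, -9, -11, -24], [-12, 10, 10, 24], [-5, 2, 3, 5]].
R = [[0, 4, 0, 0], [1, 1, 0, 0], [0, 0, 0, 4], [0, 0, 1, 1]]

The invariant factors of A (the non-unit diagonal entries of the Smith normal form of xI - A over ℚ[x]) are x^2 - x - 4, x^2 - x - 4, each dividing the next. The characteristic polynomial is their product, (x^2 - x - 4)^2.

The rational canonical form is the block-diagonal matrix of companion matrices C(f_i):
R = [[0, 4, 0, 0], [1, 1, 0, 0], [0, 0, 0, 4], [0, 0, 1, 1]].

Note the characteristic polynomial does not split into linear factors over ℚ, so A has no Jordan form over ℚ; the rational canonical form exists over any field.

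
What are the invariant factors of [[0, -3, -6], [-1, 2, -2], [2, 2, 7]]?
The Jordan structure of A has elementary divisors (x - 3)^2, (x - 3). Arranging the block sizes at each eigenvalue in decreasing order and taking row products gives the invariant factors.

Invariant factors (smallest first, each dividing the next): x - 3, (x - 3)^2.

Check: the last factor (x - 3)^2 is the minimal polynomial, and the product (x - 3)^3 is the characteristic polynomial.

x - 3, (x - 3)^2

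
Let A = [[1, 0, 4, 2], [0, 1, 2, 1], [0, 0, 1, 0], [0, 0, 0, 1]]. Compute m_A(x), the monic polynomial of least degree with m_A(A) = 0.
m_A(x) = (x - 1)^2

The characteristic polynomial factors as (x - 1)^4. The minimal polynomial is ∏(x - λ)^{k_λ} where k_λ is the size of the largest Jordan block at λ.

For λ = 1: rank(A - I) = 1, and the largest Jordan block has size 2 (the smallest k with rank((A - I)^k) = rank((A - I)^(k+1))).

So m_A(x) = (x - 1)^2.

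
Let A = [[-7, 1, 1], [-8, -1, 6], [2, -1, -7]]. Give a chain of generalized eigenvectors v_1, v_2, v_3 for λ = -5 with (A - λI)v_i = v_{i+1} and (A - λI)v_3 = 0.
We seek v_1 ∈ ker((A + 5I)^3) \ ker((A + 5I)^2), then set v_{i+1} = (A + 5I) v_i.

One such chain is v_1 = [[0, -1, 1]]^T, v_2 = [[0, 2, -1]]^T, v_3 = [[1, 2, 0]]^T. Check: (A + 5I) v_3 = [[0, 0, 0]]^T = 0.

v_1 = [[0, -1, 1]]^T, v_2 = [[0, 2, -1]]^T, v_3 = [[1, 2, 0]]^T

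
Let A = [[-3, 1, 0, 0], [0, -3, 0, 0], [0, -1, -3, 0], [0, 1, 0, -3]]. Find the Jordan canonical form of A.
The characteristic polynomial is det(xI - A) = (x + 3)^4, so the eigenvalues are -3 (algebraic multiplicity 4).

For λ = -3: rank(A + 3I) = 1, rank((A + 3I)^2) = 0. The eigenspace has dimension 4 - 1 = 3, so there are 3 Jordan blocks; the rank sequence gives block sizes [2, 1, 1].

Assembling the blocks gives the Jordan form J above.

J = [[-3, 1, 0, 0], [0, -3, 0, 0], [0, 0, -3, 0], [0, 0, 0, -3]]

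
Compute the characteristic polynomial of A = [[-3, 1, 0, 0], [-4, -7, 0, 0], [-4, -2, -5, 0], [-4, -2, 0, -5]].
xI - A = [[x + 3, -1, 0, 0], [4, x + 7, 0, 0], [4, 2, x + 5, 0], [4, 2, 0, x + 5]].

Expanding det(xI - A) along the first row:
det(xI - A) = + (x + 3)·det([[x + 7, 0, 0], [2, x + 5, 0], [2, 0, x + 5]]) - (-1)·det([[4, 0, 0], [4, x + 5, 0], [4, 0, x + 5]]) + (0)·det([[4, x + 7, 0], [4, 2, 0], [4, 2, x + 5]]) - (0)·det([[4, x + 7, 0], [4, 2, x + 5], [4, 2, 0]]).

Evaluating gives χ_A(x) = x^4 + 20x^3 + 150x^2 + 500x + 625 = (x + 5)^4.

χ_A(x) = (x + 5)^4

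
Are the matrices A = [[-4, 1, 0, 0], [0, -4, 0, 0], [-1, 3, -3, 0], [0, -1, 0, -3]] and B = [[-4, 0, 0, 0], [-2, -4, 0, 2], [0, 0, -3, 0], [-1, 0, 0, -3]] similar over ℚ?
No.

Both have characteristic polynomial (x + 3)^2(x + 4)^2, but the minimal polynomial of A is (x + 3)(x + 4)^2 while the minimal polynomial of B is (x + 3)(x + 4). The minimal polynomial is a similarity invariant, so A and B are not similar.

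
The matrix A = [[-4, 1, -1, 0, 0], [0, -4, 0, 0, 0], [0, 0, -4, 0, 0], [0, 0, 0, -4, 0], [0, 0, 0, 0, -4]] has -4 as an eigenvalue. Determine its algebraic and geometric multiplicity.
algebraic multiplicity 5, geometric multiplicity 4

The characteristic polynomial is (x + 4)^5, so the factor x + 4 appears with exponent 5: the algebraic multiplicity is 5.

rank(A + 4I) = 1, so the eigenspace has dimension 5 - 1 = 4: the geometric multiplicity is 4.

Since 4 < 5, A is not diagonalizable.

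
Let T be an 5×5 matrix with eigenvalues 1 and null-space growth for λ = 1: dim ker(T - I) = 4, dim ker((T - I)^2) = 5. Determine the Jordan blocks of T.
λ = 1: successive nullity increments [4, 1] count blocks of size ≥ k; block sizes are [2, 1, 1, 1].

Jordan blocks: (1, 2), (1, 1), (1, 1), (1, 1)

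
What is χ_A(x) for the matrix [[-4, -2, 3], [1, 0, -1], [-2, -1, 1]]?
χ_A(x) = (x + 1)^3

xI - A = [[x + 4, 2, -3], [-1, x, 1], [2, 1, x - 1]].

Expanding det(xI - A) along the first row:
det(xI - A) = + (x + 4)·det([[x, 1], [1, x - 1]]) - (2)·det([[-1, 1], [2, x - 1]]) + (-3)·det([[-1, x], [2, 1]]).

Evaluating gives χ_A(x) = x^3 + 3x^2 + 3x + 1 = (x + 1)^3.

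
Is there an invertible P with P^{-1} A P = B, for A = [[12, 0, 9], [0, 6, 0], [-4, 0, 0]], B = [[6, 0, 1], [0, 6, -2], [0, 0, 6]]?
Two matrices over a field are similar if and only if they have the same invariant factors.

Both A and B have characteristic polynomial (x - 6)^3 and minimal polynomial (x - 6)^2. Computing further, both have invariant factors x - 6, (x - 6)^2. Hence A and B are similar.

Yes.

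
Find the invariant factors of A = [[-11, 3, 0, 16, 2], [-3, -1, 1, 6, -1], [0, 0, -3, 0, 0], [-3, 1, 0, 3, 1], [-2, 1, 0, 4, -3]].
(x + 3)^2, (x + 3)^3

The Jordan structure of A has elementary divisors (x + 3)^3, (x + 3)^2. Arranging the block sizes at each eigenvalue in decreasing order and taking row products gives the invariant factors.

Invariant factors (smallest first, each dividing the next): (x + 3)^2, (x + 3)^3.

Check: the last factor (x + 3)^3 is the minimal polynomial, and the product (x + 3)^5 is the characteristic polynomial.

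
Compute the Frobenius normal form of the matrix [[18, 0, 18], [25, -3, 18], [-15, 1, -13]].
R = [[0, 0, 18], [1, 0, -3], [0, 1, 2]]

The invariant factors of A (the non-unit diagonal entries of the Smith normal form of xI - A over ℚ[x]) are (x - 3)(x^2 + x + 6), each dividing the next. The characteristic polynomial is their product, (x - 3)(x^2 + x + 6).

The rational canonical form is the block-diagonal matrix of companion matrices C(f_i):
R = [[0, 0, 18], [1, 0, -3], [0, 1, 2]].

Note the characteristic polynomial does not split into linear factors over ℚ, so A has no Jordan form over ℚ; the rational canonical form exists over any field.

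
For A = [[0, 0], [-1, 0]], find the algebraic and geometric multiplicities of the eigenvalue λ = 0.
The characteristic polynomial is x^2, so the factor x appears with exponent 2: the algebraic multiplicity is 2.

rank(A) = 1, so the eigenspace has dimension 2 - 1 = 1: the geometric multiplicity is 1.

Since 1 < 2, A is not diagonalizable.

algebraic multiplicity 2, geometric multiplicity 1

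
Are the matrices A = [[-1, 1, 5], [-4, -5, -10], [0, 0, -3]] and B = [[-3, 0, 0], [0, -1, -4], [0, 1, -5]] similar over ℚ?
Two matrices over a field are similar if and only if they have the same invariant factors.

Both A and B have characteristic polynomial (x + 3)^3 and minimal polynomial (x + 3)^2. Computing further, both have invariant factors x + 3, (x + 3)^2. Hence A and B are similar.

Yes.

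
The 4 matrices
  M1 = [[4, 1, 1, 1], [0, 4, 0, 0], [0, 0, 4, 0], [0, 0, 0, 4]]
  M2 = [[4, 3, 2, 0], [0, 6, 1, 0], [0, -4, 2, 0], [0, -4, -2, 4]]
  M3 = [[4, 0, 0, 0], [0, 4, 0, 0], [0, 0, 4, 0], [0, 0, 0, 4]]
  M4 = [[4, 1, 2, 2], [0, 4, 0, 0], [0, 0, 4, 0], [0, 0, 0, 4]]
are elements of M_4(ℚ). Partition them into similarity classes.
Characteristic polynomials: χ_{M1} = (x - 4)^4, χ_{M2} = (x - 4)^4, χ_{M3} = (x - 4)^4, χ_{M4} = (x - 4)^4.

{M1, M4}: invariant factors x - 4, x - 4, (x - 4)^2.

{M2}: invariant factors x - 4, (x - 4)^3.

{M3}: invariant factors x - 4, x - 4, x - 4, x - 4.

Matrices are similar if and only if their invariant-factor lists agree; the partition into similarity classes is {M1, M4}, {M2}, {M3}.

3 classes: {M1, M4}, {M2}, {M3}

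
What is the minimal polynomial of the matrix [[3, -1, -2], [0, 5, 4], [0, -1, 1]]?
m_A(x) = (x - 3)^2

The characteristic polynomial factors as (x - 3)^3. The minimal polynomial is ∏(x - λ)^{k_λ} where k_λ is the size of the largest Jordan block at λ.

For λ = 3: rank(A - 3I) = 1, and the largest Jordan block has size 2 (the smallest k with rank((A - 3I)^k) = rank((A - 3I)^(k+1))).

So m_A(x) = (x - 3)^2.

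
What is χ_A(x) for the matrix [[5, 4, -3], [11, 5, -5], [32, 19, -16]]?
xI - A = [[x - 5, -4, 3], [-11, x - 5, 5], [-32, -19, x + 16]].

Expanding det(xI - A) along the first row:
det(xI - A) = + (x - 5)·det([[x - 5, 5], [-19, x + 16]]) - (-4)·det([[-11, 5], [-32, x + 16]]) + (3)·det([[-11, x - 5], [-32, -19]]).

Evaluating gives χ_A(x) = x^3 + 6x^2 + 12x + 8 = (x + 2)^3.

χ_A(x) = (x + 2)^3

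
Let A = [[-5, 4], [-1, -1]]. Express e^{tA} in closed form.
A has Jordan form J = [[-3, 1], [0, -3]] with A = PJP^{-1}, so e^{tA} = P e^{tJ} P^{-1}.

For a Jordan block J_k(λ), e^{tJ_k(λ)} = e^{λt} · (I + tN + t^2 N^2/2! + ... + t^{k-1} N^{k-1}/(k-1)!) where N is the nilpotent superdiagonal part.

Assembling the blocks and conjugating back gives the entries of e^{tA} as shown above.

e^{tA} = [[(1 - 2*t)*e^{-3*t}, 4*t*e^{-3*t}], [-t*e^{-3*t}, (2*t + 1)*e^{-3*t}]]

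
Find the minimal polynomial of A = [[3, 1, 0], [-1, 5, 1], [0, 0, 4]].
The characteristic polynomial factors as (x - 4)^3. The minimal polynomial is ∏(x - λ)^{k_λ} where k_λ is the size of the largest Jordan block at λ.

For λ = 4: rank(A - 4I) = 2, and the largest Jordan block has size 3 (the smallest k with rank((A - 4I)^k) = rank((A - 4I)^(k+1))).

So m_A(x) = (x - 4)^3.

m_A(x) = (x - 4)^3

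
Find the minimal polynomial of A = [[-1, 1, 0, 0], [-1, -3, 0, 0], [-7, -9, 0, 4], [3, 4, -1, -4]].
The characteristic polynomial factors as (x + 2)^4. The minimal polynomial is ∏(x - λ)^{k_λ} where k_λ is the size of the largest Jordan block at λ.

For λ = -2: rank(A + 2I) = 2, and the largest Jordan block has size 2 (the smallest k with rank((A + 2I)^k) = rank((A + 2I)^(k+1))).

So m_A(x) = (x + 2)^2.

m_A(x) = (x + 2)^2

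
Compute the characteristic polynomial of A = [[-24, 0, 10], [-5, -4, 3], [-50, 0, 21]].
xI - A = [[x + 24, 0, -10], [5, x + 4, -3], [50, 0, x - 21]].

Expanding det(xI - A) along the first row:
det(xI - A) = + (x + 24)·det([[x + 4, -3], [0, x - 21]]) - (0)·det([[5, -3], [50, x - 21]]) + (-10)·det([[5, x + 4], [50, 0]]).

Evaluating gives χ_A(x) = x^3 + 7x^2 + 8x - 16 = (x - 1)(x + 4)^2.

χ_A(x) = (x - 1)(x + 4)^2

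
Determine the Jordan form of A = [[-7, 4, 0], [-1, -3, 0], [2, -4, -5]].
J = [[-5, 1, 0], [0, -5, 0], [0, 0, -5]]

The characteristic polynomial is det(xI - A) = (x + 5)^3, so the eigenvalues are -5 (algebraic multiplicity 3).

For λ = -5: rank(A + 5I) = 1, rank((A + 5I)^2) = 0. The eigenspace has dimension 3 - 1 = 2, so there are 2 Jordan blocks; the rank sequence gives block sizes [2, 1].

Assembling the blocks gives the Jordan form J above.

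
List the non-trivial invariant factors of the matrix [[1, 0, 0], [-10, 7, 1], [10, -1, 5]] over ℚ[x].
(x - 6)^2(x - 1)

The Jordan structure of A has elementary divisors (x - 1), (x - 6)^2. Arranging the block sizes at each eigenvalue in decreasing order and taking row products gives the invariant factors.

Invariant factors (smallest first, each dividing the next): (x - 6)^2(x - 1).

Check: the last factor (x - 6)^2(x - 1) is the minimal polynomial, and the product (x - 6)^2(x - 1) is the characteristic polynomial.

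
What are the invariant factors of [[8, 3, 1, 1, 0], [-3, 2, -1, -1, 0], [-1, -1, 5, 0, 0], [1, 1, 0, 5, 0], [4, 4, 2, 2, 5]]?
The Jordan structure of A has elementary divisors (x - 5)^2, (x - 5)^2, (x - 5). Arranging the block sizes at each eigenvalue in decreasing order and taking row products gives the invariant factors.

Invariant factors (smallest first, each dividing the next): x - 5, (x - 5)^2, (x - 5)^2.

Check: the last factor (x - 5)^2 is the minimal polynomial, and the product (x - 5)^5 is the characteristic polynomial.

x - 5, (x - 5)^2, (x - 5)^2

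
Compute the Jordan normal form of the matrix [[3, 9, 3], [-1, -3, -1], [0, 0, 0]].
J = [[0, 1, 0], [0, 0, 0], [0, 0, 0]]

The characteristic polynomial is det(xI - A) = x^3, so the eigenvalues are 0 (algebraic multiplicity 3).

For λ = 0: rank(A) = 1, rank(A^2) = 0. The eigenspace has dimension 3 - 1 = 2, so there are 2 Jordan blocks; the rank sequence gives block sizes [2, 1].

Assembling the blocks gives the Jordan form J above.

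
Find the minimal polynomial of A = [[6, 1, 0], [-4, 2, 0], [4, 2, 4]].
m_A(x) = (x - 4)^2

The characteristic polynomial factors as (x - 4)^3. The minimal polynomial is ∏(x - λ)^{k_λ} where k_λ is the size of the largest Jordan block at λ.

For λ = 4: rank(A - 4I) = 1, and the largest Jordan block has size 2 (the smallest k with rank((A - 4I)^k) = rank((A - 4I)^(k+1))).

So m_A(x) = (x - 4)^2.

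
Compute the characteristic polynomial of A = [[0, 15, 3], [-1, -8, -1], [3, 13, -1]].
xI - A = [[x, -15, -3], [1, x + 8, 1], [-3, -13, x + 1]].

Expanding det(xI - A) along the first row:
det(xI - A) = + (x)·det([[x + 8, 1], [-13, x + 1]]) - (-15)·det([[1, 1], [-3, x + 1]]) + (-3)·det([[1, x + 8], [-3, -13]]).

Evaluating gives χ_A(x) = x^3 + 9x^2 + 27x + 27 = (x + 3)^3.

χ_A(x) = (x + 3)^3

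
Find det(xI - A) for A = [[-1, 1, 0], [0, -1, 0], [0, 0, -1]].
χ_A(x) = (x + 1)^3

xI - A = [[x + 1, -1, 0], [0, x + 1, 0], [0, 0, x + 1]].

Expanding det(xI - A) along the first row:
det(xI - A) = + (x + 1)·det([[x + 1, 0], [0, x + 1]]) - (-1)·det([[0, 0], [0, x + 1]]) + (0)·det([[0, x + 1], [0, 0]]).

Evaluating gives χ_A(x) = x^3 + 3x^2 + 3x + 1 = (x + 1)^3.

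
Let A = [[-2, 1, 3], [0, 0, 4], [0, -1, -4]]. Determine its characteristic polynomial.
χ_A(x) = (x + 2)^3

xI - A = [[x + 2, -1, -3], [0, x, -4], [0, 1, x + 4]].

Expanding det(xI - A) along the first row:
det(xI - A) = + (x + 2)·det([[x, -4], [1, x + 4]]) - (-1)·det([[0, -4], [0, x + 4]]) + (-3)·det([[0, x], [0, 1]]).

Evaluating gives χ_A(x) = x^3 + 6x^2 + 12x + 8 = (x + 2)^3.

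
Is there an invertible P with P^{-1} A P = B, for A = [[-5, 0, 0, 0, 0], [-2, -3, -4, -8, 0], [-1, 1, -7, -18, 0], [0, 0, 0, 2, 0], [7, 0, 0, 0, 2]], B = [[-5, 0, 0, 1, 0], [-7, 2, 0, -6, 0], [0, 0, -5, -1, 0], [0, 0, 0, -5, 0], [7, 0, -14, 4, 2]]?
Yes.

Two matrices over a field are similar if and only if they have the same invariant factors.

Both A and B have characteristic polynomial (x - 2)^2(x + 5)^3 and minimal polynomial (x - 2)(x + 5)^2. Computing further, both have invariant factors (x - 2)(x + 5), (x - 2)(x + 5)^2. Hence A and B are similar.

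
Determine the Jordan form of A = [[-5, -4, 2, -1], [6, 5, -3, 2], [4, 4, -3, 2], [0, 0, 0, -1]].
J = [[-1, 1, 0, 0], [0, -1, 0, 0], [0, 0, -1, 1], [0, 0, 0, -1]]

The characteristic polynomial is det(xI - A) = (x + 1)^4, so the eigenvalues are -1 (algebraic multiplicity 4).

For λ = -1: rank(A + I) = 2, rank((A + I)^2) = 0. The eigenspace has dimension 4 - 2 = 2, so there are 2 Jordan blocks; the rank sequence gives block sizes [2, 2].

Assembling the blocks gives the Jordan form J above.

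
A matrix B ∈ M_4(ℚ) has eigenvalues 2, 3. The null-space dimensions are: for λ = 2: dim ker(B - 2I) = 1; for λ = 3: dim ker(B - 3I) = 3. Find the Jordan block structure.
Jordan blocks: (2, 1), (3, 1), (3, 1), (3, 1)

λ = 2: successive nullity increments [1] count blocks of size ≥ k; block sizes are [1].
λ = 3: successive nullity increments [3] count blocks of size ≥ k; block sizes are [1, 1, 1].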